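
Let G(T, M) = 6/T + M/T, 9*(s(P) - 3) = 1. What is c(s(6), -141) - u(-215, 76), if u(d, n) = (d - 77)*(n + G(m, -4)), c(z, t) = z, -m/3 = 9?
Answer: 598684/27 ≈ 22173.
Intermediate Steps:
m = -27 (m = -3*9 = -27)
s(P) = 28/9 (s(P) = 3 + (⅑)*1 = 3 + ⅑ = 28/9)
u(d, n) = (-77 + d)*(-2/27 + n) (u(d, n) = (d - 77)*(n + (6 - 4)/(-27)) = (-77 + d)*(n - 1/27*2) = (-77 + d)*(n - 2/27) = (-77 + d)*(-2/27 + n))
c(s(6), -141) - u(-215, 76) = 28/9 - (154/27 - 77*76 - 2/27*(-215) - 215*76) = 28/9 - (154/27 - 5852 + 430/27 - 16340) = 28/9 - 1*(-598600/27) = 28/9 + 598600/27 = 598684/27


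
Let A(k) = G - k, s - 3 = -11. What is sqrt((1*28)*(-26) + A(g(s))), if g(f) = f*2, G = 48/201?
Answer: 2*I*sqrt(798774)/67 ≈ 26.679*I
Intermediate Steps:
s = -8 (s = 3 - 11 = -8)
G = 16/67 (G = 48*(1/201) = 16/67 ≈ 0.23881)
g(f) = 2*f
A(k) = 16/67 - k
sqrt((1*28)*(-26) + A(g(s))) = sqrt((1*28)*(-26) + (16/67 - 2*(-8))) = sqrt(28*(-26) + (16/67 - 1*(-16))) = sqrt(-728 + (16/67 + 16)) = sqrt(-728 + 1088/67) = sqrt(-47688/67) = 2*I*sqrt(798774)/67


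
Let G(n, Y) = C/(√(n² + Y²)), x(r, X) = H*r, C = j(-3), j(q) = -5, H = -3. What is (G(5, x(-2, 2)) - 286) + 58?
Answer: -228 - 5*√61/61 ≈ -228.64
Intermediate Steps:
C = -5
x(r, X) = -3*r
G(n, Y) = -5/√(Y² + n²) (G(n, Y) = -5/√(n² + Y²) = -5/√(Y² + n²))
(G(5, x(-2, 2)) - 286) + 58 = (-5/√((-3*(-2))² + 5²) - 286) + 58 = (-5/√(6² + 25) - 286) + 58 = (-5/√(36 + 25) - 286) + 58 = (-5*√61/61 - 286) + 58 = (-286 - 5*√61/61) + 58 = -228 - 5*√61/61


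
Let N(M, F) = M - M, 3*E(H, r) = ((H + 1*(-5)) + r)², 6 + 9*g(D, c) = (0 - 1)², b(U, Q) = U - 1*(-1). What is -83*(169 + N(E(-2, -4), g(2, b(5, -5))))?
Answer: -14027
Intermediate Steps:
b(U, Q) = 1 + U (b(U, Q) = U + 1 = 1 + U)
g(D, c) = -5/9 (g(D, c) = -⅔ + (0 - 1)²/9 = -⅔ + (⅑)*(-1)² = -⅔ + (⅑)*1 = -⅔ + ⅑ = -5/9)
E(H, r) = (-5 + H + r)²/3 (E(H, r) = ((H + 1*(-5)) + r)²/3 = ((H - 5) + r)²/3 = ((-5 + H) + r)²/3 = (-5 + H + r)²/3)
N(M, F) = 0
-83*(169 + N(E(-2, -4), g(2, b(5, -5)))) = -83*(169 + 0) = -83*169 = -14027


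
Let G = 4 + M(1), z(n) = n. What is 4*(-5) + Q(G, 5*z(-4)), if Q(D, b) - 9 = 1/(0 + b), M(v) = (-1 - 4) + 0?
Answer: -221/20 ≈ -11.050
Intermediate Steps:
M(v) = -5 (M(v) = -5 + 0 = -5)
G = -1 (G = 4 - 5 = -1)
Q(D, b) = 9 + 1/b (Q(D, b) = 9 + 1/(0 + b) = 9 + 1/b)
4*(-5) + Q(G, 5*z(-4)) = 4*(-5) + (9 + 1/(5*(-4))) = -20 + (9 + 1/(-20)) = -20 + (9 - 1/20) = -20 + 179/20 = -221/20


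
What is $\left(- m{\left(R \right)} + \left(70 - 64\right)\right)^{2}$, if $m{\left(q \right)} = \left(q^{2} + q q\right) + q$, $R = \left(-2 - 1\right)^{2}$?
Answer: $27225$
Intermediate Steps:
$R = 9$ ($R = \left(-3\right)^{2} = 9$)
$m{\left(q \right)} = q + 2 q^{2}$ ($m{\left(q \right)} = \left(q^{2} + q^{2}\right) + q = 2 q^{2} + q = q + 2 q^{2}$)
$\left(- m{\left(R \right)} + \left(70 - 64\right)\right)^{2} = \left(- 9 \left(1 + 2 \cdot 9\right) + \left(70 - 64\right)\right)^{2} = \left(- 9 \left(1 + 18\right) + 6\right)^{2} = \left(- 9 \cdot 19 + 6\right)^{2} = \left(\left(-1\right) 171 + 6\right)^{2} = \left(-171 + 6\right)^{2} = \left(-165\right)^{2} = 27225$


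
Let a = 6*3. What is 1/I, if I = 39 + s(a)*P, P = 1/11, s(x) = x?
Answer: 11/447 ≈ 0.024608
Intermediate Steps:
a = 18
P = 1/11 ≈ 0.090909
I = 447/11 (I = 39 + 18*(1/11) = 39 + 18/11 = 447/11 ≈ 40.636)
1/I = 1/(447/11) = 11/447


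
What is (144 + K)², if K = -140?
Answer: 16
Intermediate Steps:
(144 + K)² = (144 - 140)² = 4² = 16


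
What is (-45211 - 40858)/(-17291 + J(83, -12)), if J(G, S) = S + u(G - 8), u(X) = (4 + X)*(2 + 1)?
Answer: 86069/17066 ≈ 5.0433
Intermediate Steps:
u(X) = 12 + 3*X (u(X) = (4 + X)*3 = 12 + 3*X)
J(G, S) = -12 + S + 3*G (J(G, S) = S + (12 + 3*(G - 8)) = S + (12 + 3*(-8 + G)) = S + (12 + (-24 + 3*G)) = S + (-12 + 3*G) = -12 + S + 3*G)
(-45211 - 40858)/(-17291 + J(83, -12)) = (-45211 - 40858)/(-17291 + (-12 - 12 + 3*83)) = -86069/(-17291 + (-12 - 12 + 249)) = -86069/(-17291 + 225) = -86069/(-17066) = -86069*(-1/17066) = 86069/17066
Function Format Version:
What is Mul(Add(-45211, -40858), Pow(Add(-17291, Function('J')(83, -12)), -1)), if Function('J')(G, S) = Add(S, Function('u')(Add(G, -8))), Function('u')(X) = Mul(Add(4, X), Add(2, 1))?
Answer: Rational(86069, 17066) ≈ 5.0433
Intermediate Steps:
Function('u')(X) = Add(12, Mul(3, X)) (Function('u')(X) = Mul(Add(4, X), 3) = Add(12, Mul(3, X)))
Function('J')(G, S) = Add(-12, S, Mul(3, G)) (Function('J')(G, S) = Add(S, Add(12, Mul(3, Add(G, -8)))) = Add(S, Add(12, Mul(3, Add(-8, G)))) = Add(S, Add(12, Add(-24, Mul(3, G)))) = Add(S, Add(-12, Mul(3, G))) = Add(-12, S, Mul(3, G)))
Mul(Add(-45211, -40858), Pow(Add(-17291, Function('J')(83, -12)), -1)) = Mul(Add(-45211, -40858), Pow(Add(-17291, Add(-12, -12, Mul(3, 83))), -1)) = Mul(-86069, Pow(Add(-17291, Add(-12, -12, 249)), -1)) = Mul(-86069, Pow(Add(-17291, 225), -1)) = Mul(-86069, Pow(-17066, -1)) = Mul(-86069, Rational(-1, 17066)) = Rational(86069, 17066)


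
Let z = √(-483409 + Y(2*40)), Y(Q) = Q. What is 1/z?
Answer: -I*√483329/483329 ≈ -0.0014384*I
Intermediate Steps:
z = I*√483329 (z = √(-483409 + 2*40) = √(-483409 + 80) = √(-483329) = I*√483329 ≈ 695.22*I)
1/z = 1/(I*√483329) = -I*√483329/483329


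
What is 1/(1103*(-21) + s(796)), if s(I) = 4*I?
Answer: -1/19979 ≈ -5.0053e-5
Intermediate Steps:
1/(1103*(-21) + s(796)) = 1/(1103*(-21) + 4*796) = 1/(-23163 + 3184) = 1/(-19979) = -1/19979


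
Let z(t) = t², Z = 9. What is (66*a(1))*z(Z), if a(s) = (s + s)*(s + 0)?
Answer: 10692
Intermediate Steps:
a(s) = 2*s² (a(s) = (2*s)*s = 2*s²)
(66*a(1))*z(Z) = (66*(2*1²))*9² = (66*(2*1))*81 = (66*2)*81 = 132*81 = 10692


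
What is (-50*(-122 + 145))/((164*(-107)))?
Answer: 575/8774 ≈ 0.065535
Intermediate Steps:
(-50*(-122 + 145))/((164*(-107))) = -50*23/(-17548) = -1150*(-1/17548) = 575/8774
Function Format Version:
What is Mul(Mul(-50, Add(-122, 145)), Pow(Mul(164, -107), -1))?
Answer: Rational(575, 8774) ≈ 0.065535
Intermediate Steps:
Mul(Mul(-50, Add(-122, 145)), Pow(Mul(164, -107), -1)) = Mul(Mul(-50, 23), Pow(-17548, -1)) = Mul(-1150, Rational(-1, 17548)) = Rational(575, 8774)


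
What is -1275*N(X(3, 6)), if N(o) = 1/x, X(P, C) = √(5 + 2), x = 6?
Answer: -425/2 ≈ -212.50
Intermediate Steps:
X(P, C) = √7
N(o) = ⅙ (N(o) = 1/6 = ⅙)
-1275*N(X(3, 6)) = -1275*⅙ = -425/2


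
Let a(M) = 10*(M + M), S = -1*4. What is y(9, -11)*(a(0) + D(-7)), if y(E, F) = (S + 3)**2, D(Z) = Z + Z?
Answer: -14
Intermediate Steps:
S = -4
a(M) = 20*M (a(M) = 10*(2*M) = 20*M)
D(Z) = 2*Z
y(E, F) = 1 (y(E, F) = (-4 + 3)**2 = (-1)**2 = 1)
y(9, -11)*(a(0) + D(-7)) = 1*(20*0 + 2*(-7)) = 1*(0 - 14) = 1*(-14) = -14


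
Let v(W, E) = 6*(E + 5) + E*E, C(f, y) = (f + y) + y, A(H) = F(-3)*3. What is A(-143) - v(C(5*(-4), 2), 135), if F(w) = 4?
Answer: -19053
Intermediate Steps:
A(H) = 12 (A(H) = 4*3 = 12)
C(f, y) = f + 2*y
v(W, E) = 30 + E² + 6*E (v(W, E) = 6*(5 + E) + E² = (30 + 6*E) + E² = 30 + E² + 6*E)
A(-143) - v(C(5*(-4), 2), 135) = 12 - (30 + 135² + 6*135) = 12 - (30 + 18225 + 810) = 12 - 1*19065 = 12 - 19065 = -19053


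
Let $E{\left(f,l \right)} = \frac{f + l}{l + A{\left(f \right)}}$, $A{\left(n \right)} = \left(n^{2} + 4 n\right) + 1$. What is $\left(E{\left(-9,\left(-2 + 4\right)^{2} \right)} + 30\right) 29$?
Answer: $\frac{8671}{10} \approx 867.1$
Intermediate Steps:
$A{\left(n \right)} = 1 + n^{2} + 4 n$
$E{\left(f,l \right)} = \frac{f + l}{1 + l + f^{2} + 4 f}$ ($E{\left(f,l \right)} = \frac{f + l}{l + \left(1 + f^{2} + 4 f\right)} = \frac{f + l}{1 + l + f^{2} + 4 f}$)
$\left(E{\left(-9,\left(-2 + 4\right)^{2} \right)} + 30\right) 29 = \left(\frac{-9 + \left(-2 + 4\right)^{2}}{1 + \left(-2 + 4\right)^{2} + \left(-9\right)^{2} + 4 \left(-9\right)} + 30\right) 29 = \left(\frac{-9 + 2^{2}}{1 + 2^{2} + 81 - 36} + 30\right) 29 = \left(\frac{-9 + 4}{1 + 4 + 81 - 36} + 30\right) 29 = \left(\frac{1}{50} \left(-5\right) + 30\right) 29 = \left(- \frac{1}{10} + 30\right) 29 = \frac{299}{10} \cdot 29 = \frac{8671}{10}$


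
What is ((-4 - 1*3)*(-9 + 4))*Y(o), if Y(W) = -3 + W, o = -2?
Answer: -175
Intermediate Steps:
((-4 - 1*3)*(-9 + 4))*Y(o) = ((-4 - 1*3)*(-9 + 4))*(-3 - 2) = ((-4 - 3)*(-5))*(-5) = -7*(-5)*(-5) = 35*(-5) = -175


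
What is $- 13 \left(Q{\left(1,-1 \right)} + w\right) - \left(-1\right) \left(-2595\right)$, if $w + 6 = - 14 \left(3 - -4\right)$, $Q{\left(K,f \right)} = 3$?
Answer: $-1282$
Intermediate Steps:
$w = -104$ ($w = -6 - 14 \left(3 - -4\right) = -6 - 14 \left(3 + 4\right) = -6 - 98 = -104$)
$- 13 \left(Q{\left(1,-1 \right)} + w\right) - \left(-1\right) \left(-2595\right) = - 13 \left(3 - 104\right) - \left(-1\right) \left(-2595\right) = \left(-13\right) \left(-101\right) - 2595 = 1313 - 2595 = -1282$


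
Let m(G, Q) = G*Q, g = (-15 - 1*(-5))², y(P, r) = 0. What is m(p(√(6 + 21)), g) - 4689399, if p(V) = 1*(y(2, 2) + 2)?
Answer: -4689199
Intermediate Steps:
p(V) = 2 (p(V) = 1*(0 + 2) = 1*2 = 2)
g = 100 (g = (-15 + 5)² = (-10)² = 100)
m(p(√(6 + 21)), g) - 4689399 = 2*100 - 4689399 = 200 - 4689399 = -4689199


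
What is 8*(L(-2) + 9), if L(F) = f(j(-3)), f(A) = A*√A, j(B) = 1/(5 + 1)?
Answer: 72 + 2*√6/9 ≈ 72.544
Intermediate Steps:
j(B) = ⅙ (j(B) = 1/6 = ⅙)
f(A) = A^(3/2)
L(F) = √6/36 (L(F) = (⅙)^(3/2) = √6/36)
8*(L(-2) + 9) = 8*(√6/36 + 9) = 8*(9 + √6/36) = 72 + 2*√6/9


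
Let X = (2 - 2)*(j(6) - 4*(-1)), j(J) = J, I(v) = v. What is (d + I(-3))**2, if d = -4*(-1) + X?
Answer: 1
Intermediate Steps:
X = 0 (X = (2 - 2)*(6 - 4*(-1)) = 0*(6 + 4) = 0*10 = 0)
d = 4 (d = -4*(-1) + 0 = 4 + 0 = 4)
(d + I(-3))**2 = (4 - 3)**2 = 1**2 = 1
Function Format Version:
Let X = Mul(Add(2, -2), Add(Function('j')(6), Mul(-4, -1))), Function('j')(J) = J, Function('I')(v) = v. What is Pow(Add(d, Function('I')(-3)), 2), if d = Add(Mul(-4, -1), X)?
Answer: 1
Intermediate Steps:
X = 0 (X = Mul(Add(2, -2), Add(6, Mul(-4, -1))) = Mul(0, Add(6, 4)) = Mul(0, 10) = 0)
d = 4 (d = Add(Mul(-4, -1), 0) = Add(4, 0) = 4)
Pow(Add(d, Function('I')(-3)), 2) = Pow(Add(4, -3), 2) = Pow(1, 2) = 1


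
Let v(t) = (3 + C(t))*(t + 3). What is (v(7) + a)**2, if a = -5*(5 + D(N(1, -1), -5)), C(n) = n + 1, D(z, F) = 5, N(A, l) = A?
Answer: 3600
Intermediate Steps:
C(n) = 1 + n
a = -50 (a = -5*(5 + 5) = -5*10 = -50)
v(t) = (3 + t)*(4 + t) (v(t) = (3 + (1 + t))*(t + 3) = (4 + t)*(3 + t) = (3 + t)*(4 + t))
(v(7) + a)**2 = ((12 + 7**2 + 7*7) - 50)**2 = ((12 + 49 + 49) - 50)**2 = (110 - 50)**2 = 60**2 = 3600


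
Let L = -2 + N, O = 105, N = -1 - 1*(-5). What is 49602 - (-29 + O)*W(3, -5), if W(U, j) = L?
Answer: 49450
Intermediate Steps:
N = 4 (N = -1 + 5 = 4)
L = 2 (L = -2 + 4 = 2)
W(U, j) = 2
49602 - (-29 + O)*W(3, -5) = 49602 - (-29 + 105)*2 = 49602 - 76*2 = 49602 - 1*152 = 49602 - 152 = 49450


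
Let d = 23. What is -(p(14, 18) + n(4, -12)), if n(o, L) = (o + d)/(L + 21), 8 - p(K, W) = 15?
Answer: 4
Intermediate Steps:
p(K, W) = -7 (p(K, W) = 8 - 1*15 = 8 - 15 = -7)
n(o, L) = (23 + o)/(21 + L) (n(o, L) = (o + 23)/(L + 21) = (23 + o)/(21 + L))
-(p(14, 18) + n(4, -12)) = -(-7 + (23 + 4)/(21 - 12)) = -(-7 + 27/9) = -(-7 + (1/9)*27) = -(-7 + 3) = -1*(-4) = 4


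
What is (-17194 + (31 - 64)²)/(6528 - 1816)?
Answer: -16105/4712 ≈ -3.4179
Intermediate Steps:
(-17194 + (31 - 64)²)/(6528 - 1816) = (-17194 + (-33)²)/4712 = (-17194 + 1089)*(1/4712) = -16105*1/4712 = -16105/4712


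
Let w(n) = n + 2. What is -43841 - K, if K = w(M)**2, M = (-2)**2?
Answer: -43877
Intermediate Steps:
M = 4
w(n) = 2 + n
K = 36 (K = (2 + 4)**2 = 6**2 = 36)
-43841 - K = -43841 - 1*36 = -43841 - 36 = -43877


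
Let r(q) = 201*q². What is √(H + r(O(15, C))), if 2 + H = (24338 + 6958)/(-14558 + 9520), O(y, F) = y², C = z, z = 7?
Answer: √64567961917591/2519 ≈ 3189.9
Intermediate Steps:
C = 7
H = -20686/2519 (H = -2 + (24338 + 6958)/(-14558 + 9520) = -2 + 31296/(-5038) = -2 + 31296*(-1/5038) = -2 - 15648/2519 = -20686/2519 ≈ -8.2120)
√(H + r(O(15, C))) = √(-20686/2519 + 201*(15²)²) = √(-20686/2519 + 201*225²) = √(-20686/2519 + 201*50625) = √(-20686/2519 + 10175625) = √(25632378689/2519) = √64567961917591/2519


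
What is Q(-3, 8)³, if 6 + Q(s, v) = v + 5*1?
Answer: 343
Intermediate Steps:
Q(s, v) = -1 + v (Q(s, v) = -6 + (v + 5*1) = -6 + (v + 5) = -6 + (5 + v) = -1 + v)
Q(-3, 8)³ = (-1 + 8)³ = 7³ = 343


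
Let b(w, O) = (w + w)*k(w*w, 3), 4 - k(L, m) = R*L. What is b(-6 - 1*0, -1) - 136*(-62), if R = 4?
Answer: 10112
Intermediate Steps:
k(L, m) = 4 - 4*L
b(w, O) = 2*w*(4 - 4*w²) (b(w, O) = (w + w)*(4 - 4*w*w) = (2*w)*(4 - 4*w²) = 2*w*(4 - 4*w²))
b(-6 - 1*0, -1) - 136*(-62) = 8*(-6 - 1*0)*(1 - (-6 - 1*0)²) - 136*(-62) = 8*(-6 + 0)*(1 - (-6 + 0)²) + 8432 = 8*(-6)*(1 - 1*(-6)²) + 8432 = 8*(-6)*(1 - 1*36) + 8432 = 8*(-6)*(1 - 36) + 8432 = 8*(-6)*(-35) + 8432 = 1680 + 8432 = 10112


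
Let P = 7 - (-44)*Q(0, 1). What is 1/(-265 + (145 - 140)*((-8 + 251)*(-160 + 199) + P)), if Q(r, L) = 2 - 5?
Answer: 1/46495 ≈ 2.1508e-5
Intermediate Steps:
Q(r, L) = -3
P = -125 (P = 7 - (-44)*(-3) = 7 - 1*132 = 7 - 132 = -125)
1/(-265 + (145 - 140)*((-8 + 251)*(-160 + 199) + P)) = 1/(-265 + (145 - 140)*((-8 + 251)*(-160 + 199) - 125)) = 1/(-265 + 5*(243*39 - 125)) = 1/(-265 + 5*(9477 - 125)) = 1/(-265 + 5*9352) = 1/(-265 + 46760) = 1/46495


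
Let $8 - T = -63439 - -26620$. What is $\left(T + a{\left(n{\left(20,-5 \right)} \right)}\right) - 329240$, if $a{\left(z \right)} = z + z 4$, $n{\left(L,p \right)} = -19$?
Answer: $-292508$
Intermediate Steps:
$a{\left(z \right)} = 5 z$ ($a{\left(z \right)} = z + 4 z = 5 z$)
$T = 36827$ ($T = 8 - \left(-63439 - -26620\right) = 8 - \left(-63439 + 26620\right) = 8 - -36819 = 8 + 36819 = 36827$)
$\left(T + a{\left(n{\left(20,-5 \right)} \right)}\right) - 329240 = \left(36827 + 5 \left(-19\right)\right) - 329240 = \left(36827 - 95\right) - 329240 = 36732 - 329240 = -292508$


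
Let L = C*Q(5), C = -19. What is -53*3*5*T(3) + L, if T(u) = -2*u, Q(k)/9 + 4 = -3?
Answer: 5967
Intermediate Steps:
Q(k) = -63 (Q(k) = -36 + 9*(-3) = -36 - 27 = -63)
L = 1197 (L = -19*(-63) = 1197)
-53*3*5*T(3) + L = -53*3*5*(-2*3) + 1197 = -795*(-6) + 1197 = -53*(-90) + 1197 = 4770 + 1197 = 5967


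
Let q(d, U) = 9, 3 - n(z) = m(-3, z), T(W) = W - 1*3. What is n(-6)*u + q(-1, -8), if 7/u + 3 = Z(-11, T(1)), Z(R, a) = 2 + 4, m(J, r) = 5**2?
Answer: -127/3 ≈ -42.333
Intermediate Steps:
m(J, r) = 25
T(W) = -3 + W (T(W) = W - 3 = -3 + W)
n(z) = -22 (n(z) = 3 - 1*25 = 3 - 25 = -22)
Z(R, a) = 6
u = 7/3 (u = 7/(-3 + 6) = 7/3 ≈ 2.3333)
n(-6)*u + q(-1, -8) = -22*7/3 + 9 = -154/3 + 9 = -127/3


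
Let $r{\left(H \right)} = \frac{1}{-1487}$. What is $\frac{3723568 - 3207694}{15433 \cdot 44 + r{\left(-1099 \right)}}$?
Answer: $\frac{255701546}{336583441} \approx 0.7597$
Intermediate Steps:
$r{\left(H \right)} = - \frac{1}{1487}$
$\frac{3723568 - 3207694}{15433 \cdot 44 + r{\left(-1099 \right)}} = \frac{3723568 - 3207694}{15433 \cdot 44 - \frac{1}{1487}} = \frac{515874}{679052 - \frac{1}{1487}} = \frac{515874}{\frac{1009750323}{1487}} = 515874 \cdot \frac{1487}{1009750323} = \frac{255701546}{336583441}$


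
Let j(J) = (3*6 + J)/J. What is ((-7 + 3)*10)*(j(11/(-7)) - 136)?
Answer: 64440/11 ≈ 5858.2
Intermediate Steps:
j(J) = (18 + J)/J
((-7 + 3)*10)*(j(11/(-7)) - 136) = ((-7 + 3)*10)*((18 + 11/(-7))/((11/(-7))) - 136) = (-4*10)*((18 + 11*(-⅐))/((11*(-⅐))) - 136) = -40*((18 - 11/7)/(-11/7) - 136) = -40*(-7/11*115/7 - 136) = -40*(-115/11 - 136) = -40*(-1611/11) = 64440/11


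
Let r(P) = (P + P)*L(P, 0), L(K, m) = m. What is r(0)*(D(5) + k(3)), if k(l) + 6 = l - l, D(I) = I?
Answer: 0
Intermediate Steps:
k(l) = -6 (k(l) = -6 + (l - l) = -6 + 0 = -6)
r(P) = 0 (r(P) = (P + P)*0 = (2*P)*0 = 0)
r(0)*(D(5) + k(3)) = 0*(5 - 6) = 0*(-1) = 0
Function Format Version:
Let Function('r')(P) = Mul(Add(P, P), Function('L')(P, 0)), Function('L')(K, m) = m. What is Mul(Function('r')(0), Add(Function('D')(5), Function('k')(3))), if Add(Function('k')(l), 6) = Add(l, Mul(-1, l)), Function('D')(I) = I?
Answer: 0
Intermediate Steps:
Function('k')(l) = -6 (Function('k')(l) = Add(-6, Add(l, Mul(-1, l))) = Add(-6, 0) = -6)
Function('r')(P) = 0 (Function('r')(P) = Mul(Add(P, P), 0) = Mul(Mul(2, P), 0) = 0)
Mul(Function('r')(0), Add(Function('D')(5), Function('k')(3))) = Mul(0, Add(5, -6)) = Mul(0, -1) = 0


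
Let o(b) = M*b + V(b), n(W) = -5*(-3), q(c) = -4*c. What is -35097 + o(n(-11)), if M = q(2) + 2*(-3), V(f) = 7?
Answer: -35300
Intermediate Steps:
n(W) = 15
M = -14 (M = -4*2 + 2*(-3) = -8 - 6 = -14)
o(b) = 7 - 14*b (o(b) = -14*b + 7 = 7 - 14*b)
-35097 + o(n(-11)) = -35097 + (7 - 14*15) = -35097 + (7 - 210) = -35097 - 203 = -35300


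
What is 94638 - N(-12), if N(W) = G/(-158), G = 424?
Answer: 7476614/79 ≈ 94641.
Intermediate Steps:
N(W) = -212/79 (N(W) = 424/(-158) = 424*(-1/158) = -212/79)
94638 - N(-12) = 94638 - 1*(-212/79) = 94638 + 212/79 = 7476614/79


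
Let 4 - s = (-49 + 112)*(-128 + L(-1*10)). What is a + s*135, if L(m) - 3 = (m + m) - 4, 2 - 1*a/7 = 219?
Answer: 1266266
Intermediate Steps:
a = -1519 (a = 14 - 7*219 = 14 - 1533 = -1519)
L(m) = -1 + 2*m (L(m) = 3 + ((m + m) - 4) = 3 + (2*m - 4) = 3 + (-4 + 2*m) = -1 + 2*m)
s = 9391 (s = 4 - (-49 + 112)*(-128 + (-1 + 2*(-1*10))) = 4 - 63*(-128 + (-1 + 2*(-10))) = 4 - 63*(-128 + (-1 - 20)) = 4 - 63*(-128 - 21) = 4 - 63*(-149) = 4 - 1*(-9387) = 4 + 9387 = 9391)
a + s*135 = -1519 + 9391*135 = -1519 + 1267785 = 1266266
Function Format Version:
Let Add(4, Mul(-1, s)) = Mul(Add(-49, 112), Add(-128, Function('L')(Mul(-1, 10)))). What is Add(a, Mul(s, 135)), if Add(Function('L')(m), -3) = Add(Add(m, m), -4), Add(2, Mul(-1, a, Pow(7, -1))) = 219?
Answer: 1266266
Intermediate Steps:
a = -1519 (a = Add(14, Mul(-7, 219)) = Add(14, -1533) = -1519)
Function('L')(m) = Add(-1, Mul(2, m)) (Function('L')(m) = Add(3, Add(Add(m, m), -4)) = Add(3, Add(Mul(2, m), -4)) = Add(3, Add(-4, Mul(2, m))) = Add(-1, Mul(2, m)))
s = 9391 (s = Add(4, Mul(-1, Mul(Add(-49, 112), Add(-128, Add(-1, Mul(2, Mul(-1, 10))))))) = Add(4, Mul(-1, Mul(63, Add(-128, Add(-1, Mul(2, -10)))))) = Add(4, Mul(-1, Mul(63, Add(-128, Add(-1, -20))))) = Add(4, Mul(-1, Mul(63, Add(-128, -21)))) = Add(4, Mul(-1, Mul(63, -149))) = Add(4, Mul(-1, -9387)) = Add(4, 9387) = 9391)
Add(a, Mul(s, 135)) = Add(-1519, Mul(9391, 135)) = Add(-1519, 1267785) = 1266266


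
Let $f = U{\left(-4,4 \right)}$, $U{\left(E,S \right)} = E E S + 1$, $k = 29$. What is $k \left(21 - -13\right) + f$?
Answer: $1051$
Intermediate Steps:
$U{\left(E,S \right)} = 1 + S E^{2}$ ($U{\left(E,S \right)} = E^{2} S + 1 = S E^{2} + 1 = 1 + S E^{2}$)
$f = 65$ ($f = 1 + 4 \left(-4\right)^{2} = 1 + 4 \cdot 16 = 1 + 64 = 65$)
$k \left(21 - -13\right) + f = 29 \left(21 - -13\right) + 65 = 29 \left(21 + 13\right) + 65 = 29 \cdot 34 + 65 = 986 + 65 = 1051$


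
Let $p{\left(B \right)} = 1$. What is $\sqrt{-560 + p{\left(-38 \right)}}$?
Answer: $i \sqrt{559} \approx 23.643 i$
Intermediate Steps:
$\sqrt{-560 + p{\left(-38 \right)}} = \sqrt{-560 + 1} = \sqrt{-559} = i \sqrt{559}$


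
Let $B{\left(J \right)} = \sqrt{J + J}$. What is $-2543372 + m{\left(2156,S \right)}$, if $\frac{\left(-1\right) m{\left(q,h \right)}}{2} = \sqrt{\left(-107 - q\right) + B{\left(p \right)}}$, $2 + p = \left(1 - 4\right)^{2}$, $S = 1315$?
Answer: $-2543372 - 2 i \sqrt{2263 - \sqrt{14}} \approx -2.5434 \cdot 10^{6} - 95.063 i$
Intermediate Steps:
$p = 7$ ($p = -2 + \left(1 - 4\right)^{2} = -2 + \left(-3\right)^{2} = -2 + 9 = 7$)
$B{\left(J \right)} = \sqrt{2} \sqrt{J}$ ($B{\left(J \right)} = \sqrt{2 J} = \sqrt{2} \sqrt{J}$)
$m{\left(q,h \right)} = - 2 \sqrt{-107 + \sqrt{14} - q}$ ($m{\left(q,h \right)} = - 2 \sqrt{\left(-107 - q\right) + \sqrt{2} \sqrt{7}} = - 2 \sqrt{\left(-107 - q\right) + \sqrt{14}} = - 2 \sqrt{-107 + \sqrt{14} - q}$)
$-2543372 + m{\left(2156,S \right)} = -2543372 - 2 \sqrt{-107 + \sqrt{14} - 2156} = -2543372 - 2 \sqrt{-2263 + \sqrt{14}}$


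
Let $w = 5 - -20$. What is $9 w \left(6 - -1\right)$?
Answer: $1575$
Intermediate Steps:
$w = 25$ ($w = 5 + 20 = 25$)
$9 w \left(6 - -1\right) = 9 \cdot 25 \left(6 - -1\right) = 225 \left(6 + 1\right) = 225 \cdot 7 = 1575$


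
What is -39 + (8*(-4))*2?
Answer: -103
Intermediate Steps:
-39 + (8*(-4))*2 = -39 - 32*2 = -39 - 64 = -103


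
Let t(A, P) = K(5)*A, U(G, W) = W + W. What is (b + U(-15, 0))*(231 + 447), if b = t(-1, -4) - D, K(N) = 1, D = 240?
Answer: -163398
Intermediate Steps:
U(G, W) = 2*W
t(A, P) = A (t(A, P) = 1*A = A)
b = -241 (b = -1 - 1*240 = -1 - 240 = -241)
(b + U(-15, 0))*(231 + 447) = (-241 + 2*0)*(231 + 447) = (-241 + 0)*678 = -241*678 = -163398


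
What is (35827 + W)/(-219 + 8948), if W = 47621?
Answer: 83448/8729 ≈ 9.5599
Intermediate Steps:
(35827 + W)/(-219 + 8948) = (35827 + 47621)/(-219 + 8948) = 83448/8729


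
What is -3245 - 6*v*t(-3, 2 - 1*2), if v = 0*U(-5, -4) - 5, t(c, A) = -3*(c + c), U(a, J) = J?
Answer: -2705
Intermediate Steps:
t(c, A) = -6*c
v = -5 (v = 0*(-4) - 5 = 0 - 5 = -5)
-3245 - 6*v*t(-3, 2 - 1*2) = -3245 - 6*(-5)*(-6*(-3)) = -3245 - (-30)*18 = -3245 - 1*(-540) = -3245 + 540 = -2705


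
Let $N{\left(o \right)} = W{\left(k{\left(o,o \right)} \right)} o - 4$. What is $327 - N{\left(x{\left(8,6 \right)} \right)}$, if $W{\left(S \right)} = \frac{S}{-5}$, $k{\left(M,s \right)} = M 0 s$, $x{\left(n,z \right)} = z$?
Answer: $331$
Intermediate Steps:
$k{\left(M,s \right)} = 0$ ($k{\left(M,s \right)} = 0 s = 0$)
$W{\left(S \right)} = - \frac{S}{5}$ ($W{\left(S \right)} = S \left(- \frac{1}{5}\right) = - \frac{S}{5}$)
$N{\left(o \right)} = -4$ ($N{\left(o \right)} = \left(- \frac{1}{5}\right) 0 o - 4 = 0 o - 4 = 0 - 4 = -4$)
$327 - N{\left(x{\left(8,6 \right)} \right)} = 327 - -4 = 327 + 4 = 331$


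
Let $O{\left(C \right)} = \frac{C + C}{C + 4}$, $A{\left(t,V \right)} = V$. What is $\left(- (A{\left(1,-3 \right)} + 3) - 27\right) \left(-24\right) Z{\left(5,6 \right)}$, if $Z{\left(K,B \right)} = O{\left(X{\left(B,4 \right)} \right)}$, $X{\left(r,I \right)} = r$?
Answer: $\frac{3888}{5} \approx 777.6$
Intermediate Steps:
$O{\left(C \right)} = \frac{2 C}{4 + C}$
$Z{\left(K,B \right)} = \frac{2 B}{4 + B}$
$\left(- (A{\left(1,-3 \right)} + 3) - 27\right) \left(-24\right) Z{\left(5,6 \right)} = \left(- (-3 + 3) - 27\right) \left(-24\right) 2 \cdot 6 \frac{1}{4 + 6} = \left(\left(-1\right) 0 - 27\right) \left(-24\right) 2 \cdot 6 \cdot \frac{1}{10} = \left(0 - 27\right) \left(-24\right) 2 \cdot 6 \cdot \frac{1}{10} = \left(-27\right) \left(-24\right) \frac{6}{5} = 648 \cdot \frac{6}{5} = \frac{3888}{5}$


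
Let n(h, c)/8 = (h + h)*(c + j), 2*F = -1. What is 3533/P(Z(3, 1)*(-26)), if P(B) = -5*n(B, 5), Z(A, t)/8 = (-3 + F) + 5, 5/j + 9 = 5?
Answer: 3533/93600 ≈ 0.037746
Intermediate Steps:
F = -1/2 (F = (1/2)*(-1) = -1/2 ≈ -0.50000)
j = -5/4 (j = 5/(-9 + 5) = 5/(-4) = 5*(-1/4) = -5/4 ≈ -1.2500)
n(h, c) = 16*h*(-5/4 + c) (n(h, c) = 8*((h + h)*(c - 5/4)) = 8*((2*h)*(-5/4 + c)) = 8*(2*h*(-5/4 + c)) = 16*h*(-5/4 + c))
Z(A, t) = 12 (Z(A, t) = 8*((-3 - 1/2) + 5) = 8*(-7/2 + 5) = 8*(3/2) = 12)
P(B) = -300*B (P(B) = -20*B*(-5 + 4*5) = -20*B*(-5 + 20) = -20*B*15 = -300*B)
3533/P(Z(3, 1)*(-26)) = 3533/((-3600*(-26))) = 3533/((-300*(-312))) = 3533/93600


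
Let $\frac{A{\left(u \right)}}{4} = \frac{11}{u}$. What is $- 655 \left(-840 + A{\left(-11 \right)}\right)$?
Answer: $552820$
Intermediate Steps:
$A{\left(u \right)} = \frac{44}{u}$ ($A{\left(u \right)} = 4 \frac{11}{u} = \frac{44}{u}$)
$- 655 \left(-840 + A{\left(-11 \right)}\right) = - 655 \left(-840 + \frac{44}{-11}\right) = - 655 \left(-840 + 44 \left(- \frac{1}{11}\right)\right) = - 655 \left(-840 - 4\right) = \left(-655\right) \left(-844\right) = 552820$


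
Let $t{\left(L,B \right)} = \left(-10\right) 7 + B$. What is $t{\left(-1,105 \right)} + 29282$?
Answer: $29317$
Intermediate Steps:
$t{\left(L,B \right)} = -70 + B$
$t{\left(-1,105 \right)} + 29282 = \left(-70 + 105\right) + 29282 = 35 + 29282 = 29317$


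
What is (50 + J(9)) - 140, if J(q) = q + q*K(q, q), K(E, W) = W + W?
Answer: 81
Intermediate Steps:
K(E, W) = 2*W
J(q) = q + 2*q**2 (J(q) = q + q*(2*q) = q + 2*q**2)
(50 + J(9)) - 140 = (50 + 9*(1 + 2*9)) - 140 = (50 + 9*(1 + 18)) - 140 = (50 + 9*19) - 140 = (50 + 171) - 140 = 221 - 140 = 81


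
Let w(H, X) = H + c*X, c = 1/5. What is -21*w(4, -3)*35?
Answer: -2499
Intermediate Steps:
c = 1/5 ≈ 0.20000
w(H, X) = H + X/5
-21*w(4, -3)*35 = -21*(4 + (1/5)*(-3))*35 = -21*(4 - 3/5)*35 = -21*17/5*35 = -357/5*35 = -2499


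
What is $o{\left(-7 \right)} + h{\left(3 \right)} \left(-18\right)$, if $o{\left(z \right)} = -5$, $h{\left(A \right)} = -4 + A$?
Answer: $13$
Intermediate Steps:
$o{\left(-7 \right)} + h{\left(3 \right)} \left(-18\right) = -5 + \left(-4 + 3\right) \left(-18\right) = -5 - -18 = -5 + 18 = 13$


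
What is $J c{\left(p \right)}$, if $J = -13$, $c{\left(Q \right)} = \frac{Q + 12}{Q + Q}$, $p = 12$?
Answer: $-13$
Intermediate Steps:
$c{\left(Q \right)} = \frac{12 + Q}{2 Q}$
$J c{\left(p \right)} = - 13 \frac{12 + 12}{2 \cdot 12} = - 13 \cdot \frac{1}{2} \cdot \frac{1}{12} \cdot 24 = \left(-13\right) 1 = -13$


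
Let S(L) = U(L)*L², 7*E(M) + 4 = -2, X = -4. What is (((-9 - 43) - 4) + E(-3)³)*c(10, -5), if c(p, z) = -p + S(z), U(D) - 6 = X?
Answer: -776960/343 ≈ -2265.2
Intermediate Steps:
U(D) = 2 (U(D) = 6 - 4 = 2)
E(M) = -6/7 (E(M) = -4/7 + (⅐)*(-2) = -4/7 - 2/7 = -6/7)
S(L) = 2*L²
c(p, z) = -p + 2*z²
(((-9 - 43) - 4) + E(-3)³)*c(10, -5) = (((-9 - 43) - 4) + (-6/7)³)*(-1*10 + 2*(-5)²) = ((-52 - 4) - 216/343)*(-10 + 2*25) = (-56 - 216/343)*(-10 + 50) = -19424/343*40 = -776960/343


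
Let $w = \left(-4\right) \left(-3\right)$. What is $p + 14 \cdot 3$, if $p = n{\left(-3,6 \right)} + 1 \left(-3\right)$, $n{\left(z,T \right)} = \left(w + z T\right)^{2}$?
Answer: $75$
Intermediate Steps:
$w = 12$
$n{\left(z,T \right)} = \left(12 + T z\right)^{2}$ ($n{\left(z,T \right)} = \left(12 + z T\right)^{2} = \left(12 + T z\right)^{2}$)
$p = 33$ ($p = \left(12 + 6 \left(-3\right)\right)^{2} + 1 \left(-3\right) = \left(12 - 18\right)^{2} - 3 = \left(-6\right)^{2} - 3 = 36 - 3 = 33$)
$p + 14 \cdot 3 = 33 + 14 \cdot 3 = 33 + 42 = 75$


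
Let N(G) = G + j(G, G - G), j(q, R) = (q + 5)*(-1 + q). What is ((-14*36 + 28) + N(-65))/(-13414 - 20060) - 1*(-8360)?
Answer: 279839221/33474 ≈ 8359.9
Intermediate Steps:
j(q, R) = (-1 + q)*(5 + q) (j(q, R) = (5 + q)*(-1 + q) = (-1 + q)*(5 + q))
N(G) = -5 + G**2 + 5*G (N(G) = G + (-5 + G**2 + 4*G) = -5 + G**2 + 5*G)
((-14*36 + 28) + N(-65))/(-13414 - 20060) - 1*(-8360) = ((-14*36 + 28) + (-5 + (-65)**2 + 5*(-65)))/(-13414 - 20060) - 1*(-8360) = ((-504 + 28) + (-5 + 4225 - 325))/(-33474) + 8360 = (-476 + 3895)*(-1/33474) + 8360 = 3419*(-1/33474) + 8360 = -3419/33474 + 8360 = 279839221/33474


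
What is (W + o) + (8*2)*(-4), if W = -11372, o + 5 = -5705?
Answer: -17146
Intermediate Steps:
o = -5710 (o = -5 - 5705 = -5710)
(W + o) + (8*2)*(-4) = (-11372 - 5710) + (8*2)*(-4) = -17082 + 16*(-4) = -17082 - 64 = -17146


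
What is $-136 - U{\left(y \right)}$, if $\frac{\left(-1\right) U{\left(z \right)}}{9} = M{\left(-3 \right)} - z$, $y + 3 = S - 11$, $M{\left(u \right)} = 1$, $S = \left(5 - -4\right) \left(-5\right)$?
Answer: $404$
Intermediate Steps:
$S = -45$ ($S = \left(5 + 4\right) \left(-5\right) = 9 \left(-5\right) = -45$)
$y = -59$ ($y = -3 - 56 = -59$)
$U{\left(z \right)} = -9 + 9 z$ ($U{\left(z \right)} = - 9 \left(1 - z\right) = -9 + 9 z$)
$-136 - U{\left(y \right)} = -136 - \left(-9 + 9 \left(-59\right)\right) = -136 - \left(-9 - 531\right) = -136 - -540 = -136 + 540 = 404$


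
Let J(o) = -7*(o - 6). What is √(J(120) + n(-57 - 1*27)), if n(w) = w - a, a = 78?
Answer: 8*I*√15 ≈ 30.984*I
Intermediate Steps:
n(w) = -78 + w (n(w) = w - 1*78 = w - 78 = -78 + w)
J(o) = 42 - 7*o (J(o) = -7*(-6 + o) = 42 - 7*o)
√(J(120) + n(-57 - 1*27)) = √((42 - 7*120) + (-78 + (-57 - 1*27))) = √((42 - 840) + (-78 + (-57 - 27))) = √(-798 + (-78 - 84)) = √(-798 - 162) = √(-960) = 8*I*√15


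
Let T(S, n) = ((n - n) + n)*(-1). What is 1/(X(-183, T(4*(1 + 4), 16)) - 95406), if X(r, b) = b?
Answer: -1/95422 ≈ -1.0480e-5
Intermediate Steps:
T(S, n) = -n (T(S, n) = (0 + n)*(-1) = n*(-1) = -n)
1/(X(-183, T(4*(1 + 4), 16)) - 95406) = 1/(-1*16 - 95406) = 1/(-16 - 95406) = 1/(-95422) = -1/95422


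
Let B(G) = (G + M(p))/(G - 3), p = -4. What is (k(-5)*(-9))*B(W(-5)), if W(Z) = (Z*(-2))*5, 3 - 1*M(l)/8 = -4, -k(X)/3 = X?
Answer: -14310/47 ≈ -304.47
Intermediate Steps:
k(X) = -3*X
M(l) = 56 (M(l) = 24 - 8*(-4) = 24 + 32 = 56)
W(Z) = -10*Z (W(Z) = -2*Z*5 = -10*Z)
B(G) = (56 + G)/(-3 + G) (B(G) = (G + 56)/(G - 3) = (56 + G)/(-3 + G))
(k(-5)*(-9))*B(W(-5)) = (-3*(-5)*(-9))*((56 - 10*(-5))/(-3 - 10*(-5))) = (15*(-9))*((56 + 50)/(-3 + 50)) = -135*106/47 = -14310/47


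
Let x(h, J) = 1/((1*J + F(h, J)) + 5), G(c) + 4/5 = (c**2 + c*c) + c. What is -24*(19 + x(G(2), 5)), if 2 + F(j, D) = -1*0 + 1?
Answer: -1376/3 ≈ -458.67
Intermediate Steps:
F(j, D) = -1 (F(j, D) = -2 + (-1*0 + 1) = -2 + (0 + 1) = -2 + 1 = -1)
G(c) = -4/5 + c + 2*c**2 (G(c) = -4/5 + ((c**2 + c*c) + c) = -4/5 + ((c**2 + c**2) + c) = -4/5 + (2*c**2 + c) = -4/5 + (c + 2*c**2) = -4/5 + c + 2*c**2)
x(h, J) = 1/(4 + J) (x(h, J) = 1/((1*J - 1) + 5) = 1/((J - 1) + 5) = 1/((-1 + J) + 5) = 1/(4 + J))
-24*(19 + x(G(2), 5)) = -24*(19 + 1/(4 + 5)) = -24*(19 + 1/9) = -24*172/9 = -1376/3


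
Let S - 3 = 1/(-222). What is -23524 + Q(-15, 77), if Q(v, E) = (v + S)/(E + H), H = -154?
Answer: -402116591/17094 ≈ -23524.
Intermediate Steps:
S = 665/222 (S = 3 + 1/(-222) = 3 - 1/222 = 665/222 ≈ 2.9955)
Q(v, E) = (665/222 + v)/(-154 + E) (Q(v, E) = (v + 665/222)/(E - 154) = (665/222 + v)/(-154 + E))
-23524 + Q(-15, 77) = -23524 + (665/222 - 15)/(-154 + 77) = -23524 - 2665/222/(-77) = -23524 - 1/77*(-2665/222) = -23524 + 2665/17094 = -402116591/17094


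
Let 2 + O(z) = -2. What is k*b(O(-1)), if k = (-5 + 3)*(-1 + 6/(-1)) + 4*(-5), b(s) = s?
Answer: 24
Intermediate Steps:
O(z) = -4 (O(z) = -2 - 2 = -4)
k = -6 (k = -2*(-1 + 6*(-1)) - 20 = -2*(-1 - 6) - 20 = -2*(-7) - 20 = 14 - 20 = -6)
k*b(O(-1)) = -6*(-4) = 24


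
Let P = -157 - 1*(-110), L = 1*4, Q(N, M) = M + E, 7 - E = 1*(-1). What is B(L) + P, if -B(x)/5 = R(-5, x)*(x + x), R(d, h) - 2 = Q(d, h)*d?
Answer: 2273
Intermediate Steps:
E = 8 (E = 7 - (-1) = 7 - 1*(-1) = 7 + 1 = 8)
Q(N, M) = 8 + M (Q(N, M) = M + 8 = 8 + M)
R(d, h) = 2 + d*(8 + h) (R(d, h) = 2 + (8 + h)*d = 2 + d*(8 + h))
L = 4
B(x) = -10*x*(-38 - 5*x) (B(x) = -5*(2 - 5*(8 + x))*(x + x) = -5*(2 + (-40 - 5*x))*2*x = -5*(-38 - 5*x)*2*x = -10*x*(-38 - 5*x))
P = -47 (P = -157 + 110 = -47)
B(L) + P = 10*4*(38 + 5*4) - 47 = 10*4*(38 + 20) - 47 = 10*4*58 - 47 = 2320 - 47 = 2273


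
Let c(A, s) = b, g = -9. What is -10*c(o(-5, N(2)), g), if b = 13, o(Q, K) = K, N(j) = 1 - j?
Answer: -130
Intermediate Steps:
c(A, s) = 13
-10*c(o(-5, N(2)), g) = -10*13 = -130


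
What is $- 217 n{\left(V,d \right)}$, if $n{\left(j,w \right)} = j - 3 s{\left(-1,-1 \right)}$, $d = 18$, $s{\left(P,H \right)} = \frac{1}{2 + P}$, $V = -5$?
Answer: $1736$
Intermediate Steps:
$n{\left(j,w \right)} = -3 + j$ ($n{\left(j,w \right)} = j - \frac{3}{2 - 1} = j - \frac{3}{1} = j - 3 = -3 + j$)
$- 217 n{\left(V,d \right)} = - 217 \left(-3 - 5\right) = \left(-217\right) \left(-8\right) = 1736$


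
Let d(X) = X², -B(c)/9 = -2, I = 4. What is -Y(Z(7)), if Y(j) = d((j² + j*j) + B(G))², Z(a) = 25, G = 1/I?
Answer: -2585098014976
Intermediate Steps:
G = ¼ (G = 1/4 = 1*(¼) = ¼ ≈ 0.25000)
B(c) = 18 (B(c) = -9*(-2) = 18)
Y(j) = (18 + 2*j²)⁴ (Y(j) = (((j² + j*j) + 18)²)² = (((j² + j²) + 18)²)² = ((2*j² + 18)²)² = ((18 + 2*j²)²)² = (18 + 2*j²)⁴)
-Y(Z(7)) = -16*(9 + 25²)⁴ = -16*(9 + 625)⁴ = -16*634⁴ = -16*161568625936 = -1*2585098014976 = -2585098014976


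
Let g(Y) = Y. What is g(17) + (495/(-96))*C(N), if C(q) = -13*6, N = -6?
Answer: 6707/16 ≈ 419.19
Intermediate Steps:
C(q) = -78
g(17) + (495/(-96))*C(N) = 17 + (495/(-96))*(-78) = 17 + (495*(-1/96))*(-78) = 17 - 165/32*(-78) = 17 + 6435/16 = 6707/16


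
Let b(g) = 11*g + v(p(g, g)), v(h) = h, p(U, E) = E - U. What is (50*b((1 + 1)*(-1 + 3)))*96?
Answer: 211200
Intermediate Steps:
b(g) = 11*g (b(g) = 11*g + (g - g) = 11*g + 0 = 11*g)
(50*b((1 + 1)*(-1 + 3)))*96 = (50*(11*((1 + 1)*(-1 + 3))))*96 = (50*(11*(2*2)))*96 = (50*(11*4))*96 = (50*44)*96 = 2200*96 = 211200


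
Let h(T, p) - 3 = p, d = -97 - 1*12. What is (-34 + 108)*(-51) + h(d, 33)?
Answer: -3738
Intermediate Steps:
d = -109 (d = -97 - 12 = -109)
h(T, p) = 3 + p
(-34 + 108)*(-51) + h(d, 33) = (-34 + 108)*(-51) + (3 + 33) = 74*(-51) + 36 = -3774 + 36 = -3738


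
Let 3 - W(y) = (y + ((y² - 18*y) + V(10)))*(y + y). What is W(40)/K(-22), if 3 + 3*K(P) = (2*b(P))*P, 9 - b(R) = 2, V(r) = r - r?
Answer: 220791/311 ≈ 709.94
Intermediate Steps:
V(r) = 0
b(R) = 7 (b(R) = 9 - 1*2 = 9 - 2 = 7)
W(y) = 3 - 2*y*(y² - 17*y) (W(y) = 3 - (y + ((y² - 18*y) + 0))*(y + y) = 3 - (y + (y² - 18*y))*2*y = 3 - (y² - 17*y)*2*y = 3 - 2*y*(y² - 17*y))
K(P) = -1 + 14*P/3 (K(P) = -1 + ((2*7)*P)/3 = -1 + (14*P)/3 = -1 + 14*P/3)
W(40)/K(-22) = (3 - 2*40³ + 34*40²)/(-1 + (14/3)*(-22)) = (3 - 2*64000 + 34*1600)/(-1 - 308/3) = (3 - 128000 + 54400)/(-311/3) = -73597*(-3/311) = 220791/311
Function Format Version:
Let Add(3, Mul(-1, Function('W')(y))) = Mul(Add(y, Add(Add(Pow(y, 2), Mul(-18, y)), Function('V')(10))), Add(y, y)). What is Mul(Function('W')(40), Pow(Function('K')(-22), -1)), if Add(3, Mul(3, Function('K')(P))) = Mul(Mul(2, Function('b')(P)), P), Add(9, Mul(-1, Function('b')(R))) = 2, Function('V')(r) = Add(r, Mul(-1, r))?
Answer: Rational(220791, 311) ≈ 709.94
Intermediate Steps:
Function('V')(r) = 0
Function('b')(R) = 7 (Function('b')(R) = Add(9, Mul(-1, 2)) = Add(9, -2) = 7)
Function('W')(y) = Add(3, Mul(-2, y, Add(Pow(y, 2), Mul(-17, y)))) (Function('W')(y) = Add(3, Mul(-1, Mul(Add(y, Add(Add(Pow(y, 2), Mul(-18, y)), 0)), Add(y, y)))) = Add(3, Mul(-1, Mul(Add(y, Add(Pow(y, 2), Mul(-18, y))), Mul(2, y)))) = Add(3, Mul(-1, Mul(Add(Pow(y, 2), Mul(-17, y)), Mul(2, y)))) = Add(3, Mul(-1, Mul(2, y, Add(Pow(y, 2), Mul(-17, y))))) = Add(3, Mul(-2, y, Add(Pow(y, 2), Mul(-17, y)))))
Function('K')(P) = Add(-1, Mul(Rational(14, 3), P)) (Function('K')(P) = Add(-1, Mul(Rational(1, 3), Mul(Mul(2, 7), P))) = Add(-1, Mul(Rational(1, 3), Mul(14, P))) = Add(-1, Mul(Rational(14, 3), P)))
Mul(Function('W')(40), Pow(Function('K')(-22), -1)) = Mul(Add(3, Mul(-2, Pow(40, 3)), Mul(34, Pow(40, 2))), Pow(Add(-1, Mul(Rational(14, 3), -22)), -1)) = Mul(Add(3, Mul(-2, 64000), Mul(34, 1600)), Pow(Add(-1, Rational(-308, 3)), -1)) = Mul(Add(3, -128000, 54400), Pow(Rational(-311, 3), -1)) = Mul(-73597, Rational(-3, 311)) = Rational(220791, 311)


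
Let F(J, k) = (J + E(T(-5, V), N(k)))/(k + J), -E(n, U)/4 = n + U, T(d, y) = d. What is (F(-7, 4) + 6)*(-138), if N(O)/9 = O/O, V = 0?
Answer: -1886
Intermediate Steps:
N(O) = 9 (N(O) = 9*(O/O) = 9*1 = 9)
E(n, U) = -4*U - 4*n (E(n, U) = -4*(n + U) = -4*(U + n) = -4*U - 4*n)
F(J, k) = (-16 + J)/(J + k) (F(J, k) = (J + (-4*9 - 4*(-5)))/(k + J) = (J + (-36 + 20))/(J + k) = (J - 16)/(J + k) = (-16 + J)/(J + k))
(F(-7, 4) + 6)*(-138) = ((-16 - 7)/(-7 + 4) + 6)*(-138) = (-23/(-3) + 6)*(-138) = (-⅓*(-23) + 6)*(-138) = (23/3 + 6)*(-138) = (41/3)*(-138) = -1886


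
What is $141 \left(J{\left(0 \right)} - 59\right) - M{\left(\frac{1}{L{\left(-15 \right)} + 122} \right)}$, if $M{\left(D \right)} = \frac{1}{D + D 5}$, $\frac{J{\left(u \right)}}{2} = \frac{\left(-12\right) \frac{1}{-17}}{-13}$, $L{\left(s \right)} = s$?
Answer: $- \frac{11074945}{1326} \approx -8352.1$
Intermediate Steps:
$J{\left(u \right)} = - \frac{24}{221}$ ($J{\left(u \right)} = 2 \frac{\left(-12\right) \frac{1}{-17}}{-13} = 2 \left(-12\right) \left(- \frac{1}{17}\right) \left(- \frac{1}{13}\right) = 2 \cdot \frac{12}{17} \left(- \frac{1}{13}\right) = 2 \left(- \frac{12}{221}\right) = - \frac{24}{221}$)
$M{\left(D \right)} = \frac{1}{6 D}$ ($M{\left(D \right)} = \frac{1}{D + 5 D} = \frac{1}{6 D}$)
$141 \left(J{\left(0 \right)} - 59\right) - M{\left(\frac{1}{L{\left(-15 \right)} + 122} \right)} = 141 \left(- \frac{24}{221} - 59\right) - \frac{1}{6 \frac{1}{-15 + 122}} = 141 \left(- \frac{13063}{221}\right) - \frac{1}{6 \cdot \frac{1}{107}} = - \frac{1841883}{221} - \frac{\frac{1}{\frac{1}{107}}}{6} = - \frac{1841883}{221} - \frac{1}{6} \cdot 107 = - \frac{1841883}{221} - \frac{107}{6} = - \frac{11074945}{1326}$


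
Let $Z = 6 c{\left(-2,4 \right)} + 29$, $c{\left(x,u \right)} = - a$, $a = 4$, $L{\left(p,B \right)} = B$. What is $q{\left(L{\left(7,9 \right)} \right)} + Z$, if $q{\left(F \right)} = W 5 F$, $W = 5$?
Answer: $230$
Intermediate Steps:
$c{\left(x,u \right)} = -4$ ($c{\left(x,u \right)} = \left(-1\right) 4 = -4$)
$q{\left(F \right)} = 25 F$ ($q{\left(F \right)} = 5 \cdot 5 F = 25 F$)
$Z = 5$ ($Z = 6 \left(-4\right) + 29 = -24 + 29 = 5$)
$q{\left(L{\left(7,9 \right)} \right)} + Z = 25 \cdot 9 + 5 = 225 + 5 = 230$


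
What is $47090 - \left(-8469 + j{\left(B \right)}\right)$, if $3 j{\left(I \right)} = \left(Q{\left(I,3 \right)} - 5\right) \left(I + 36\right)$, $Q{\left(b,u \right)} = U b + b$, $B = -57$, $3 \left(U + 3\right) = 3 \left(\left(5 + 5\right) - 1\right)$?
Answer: $52731$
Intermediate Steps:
$U = 6$ ($U = -3 + \frac{3 \left(\left(5 + 5\right) - 1\right)}{3} = -3 + \frac{3 \left(10 - 1\right)}{3} = -3 + \frac{3 \cdot 9}{3} = -3 + \frac{1}{3} \cdot 27 = -3 + 9 = 6$)
$Q{\left(b,u \right)} = 7 b$ ($Q{\left(b,u \right)} = 6 b + b = 7 b$)
$j{\left(I \right)} = \frac{\left(-5 + 7 I\right) \left(36 + I\right)}{3}$ ($j{\left(I \right)} = \frac{\left(7 I - 5\right) \left(I + 36\right)}{3} = \frac{\left(-5 + 7 I\right) \left(36 + I\right)}{3}$)
$47090 - \left(-8469 + j{\left(B \right)}\right) = 47090 - \left(-8469 + \left(-60 + \frac{7 \left(-57\right)^{2}}{3} + \frac{247}{3} \left(-57\right)\right)\right) = 47090 - \left(-8469 - -2828\right) = 47090 - \left(-8469 + 2828\right) = 47090 - -5641 = 47090 + 5641 = 52731$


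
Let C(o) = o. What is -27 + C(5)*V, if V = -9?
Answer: -72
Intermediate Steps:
-27 + C(5)*V = -27 + 5*(-9) = -27 - 45 = -72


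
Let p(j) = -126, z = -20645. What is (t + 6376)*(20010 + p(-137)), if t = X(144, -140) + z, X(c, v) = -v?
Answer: -280941036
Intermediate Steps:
t = -20505 (t = -1*(-140) - 20645 = 140 - 20645 = -20505)
(t + 6376)*(20010 + p(-137)) = (-20505 + 6376)*(20010 - 126) = -14129*19884 = -280941036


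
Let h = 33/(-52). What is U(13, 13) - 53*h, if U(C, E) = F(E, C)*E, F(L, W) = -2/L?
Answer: 1645/52 ≈ 31.635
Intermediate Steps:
U(C, E) = -2 (U(C, E) = (-2/E)*E = -2)
h = -33/52 (h = 33*(-1/52) = -33/52 ≈ -0.63461)
U(13, 13) - 53*h = -2 - 53*(-33/52) = -2 + 1749/52 = 1645/52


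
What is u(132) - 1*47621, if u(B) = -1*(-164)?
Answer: -47457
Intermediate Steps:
u(B) = 164
u(132) - 1*47621 = 164 - 1*47621 = 164 - 47621 = -47457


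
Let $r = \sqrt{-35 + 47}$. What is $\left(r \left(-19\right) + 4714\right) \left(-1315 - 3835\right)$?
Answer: $-24277100 + 195700 \sqrt{3} \approx -2.3938 \cdot 10^{7}$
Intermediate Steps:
$r = 2 \sqrt{3}$ ($r = \sqrt{12} = 2 \sqrt{3} \approx 3.4641$)
$\left(r \left(-19\right) + 4714\right) \left(-1315 - 3835\right) = \left(2 \sqrt{3} \left(-19\right) + 4714\right) \left(-1315 - 3835\right) = \left(- 38 \sqrt{3} + 4714\right) \left(-5150\right) = \left(4714 - 38 \sqrt{3}\right) \left(-5150\right) = -24277100 + 195700 \sqrt{3}$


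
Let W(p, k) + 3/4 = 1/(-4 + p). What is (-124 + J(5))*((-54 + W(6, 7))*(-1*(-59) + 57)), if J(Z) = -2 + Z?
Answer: 761453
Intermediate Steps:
W(p, k) = -3/4 + 1/(-4 + p)
(-124 + J(5))*((-54 + W(6, 7))*(-1*(-59) + 57)) = (-124 + (-2 + 5))*((-54 + (16 - 3*6)/(4*(-4 + 6)))*(-1*(-59) + 57)) = (-124 + 3)*((-54 + (1/4)*(16 - 18)/2)*(59 + 57)) = -121*(-54 + (1/4)*(1/2)*(-2))*116 = -121*(-54 - 1/4)*116 = -(-26257)*116/4 = -121*(-6293) = 761453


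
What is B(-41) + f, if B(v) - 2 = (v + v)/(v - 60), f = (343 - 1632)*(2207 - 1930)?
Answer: -36062069/101 ≈ -3.5705e+5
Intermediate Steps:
f = -357053 (f = -1289*277 = -357053)
B(v) = 2 + 2*v/(-60 + v) (B(v) = 2 + (v + v)/(v - 60) = 2 + (2*v)/(-60 + v) = 2 + 2*v/(-60 + v))
B(-41) + f = 4*(-30 - 41)/(-60 - 41) - 357053 = 4*(-71)/(-101) - 357053 = 4*(-1/101)*(-71) - 357053 = 284/101 - 357053 = -36062069/101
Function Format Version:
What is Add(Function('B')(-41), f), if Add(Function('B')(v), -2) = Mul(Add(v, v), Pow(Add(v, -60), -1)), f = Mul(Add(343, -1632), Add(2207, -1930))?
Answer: Rational(-36062069, 101) ≈ -3.5705e+5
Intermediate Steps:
f = -357053 (f = Mul(-1289, 277) = -357053)
Function('B')(v) = Add(2, Mul(2, v, Pow(Add(-60, v), -1))) (Function('B')(v) = Add(2, Mul(Add(v, v), Pow(Add(v, -60), -1))) = Add(2, Mul(Mul(2, v), Pow(Add(-60, v), -1))) = Add(2, Mul(2, v, Pow(Add(-60, v), -1))))
Add(Function('B')(-41), f) = Add(Mul(4, Pow(Add(-60, -41), -1), Add(-30, -41)), -357053) = Add(Mul(4, Pow(-101, -1), -71), -357053) = Add(Mul(4, Rational(-1, 101), -71), -357053) = Add(Rational(284, 101), -357053) = Rational(-36062069, 101)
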